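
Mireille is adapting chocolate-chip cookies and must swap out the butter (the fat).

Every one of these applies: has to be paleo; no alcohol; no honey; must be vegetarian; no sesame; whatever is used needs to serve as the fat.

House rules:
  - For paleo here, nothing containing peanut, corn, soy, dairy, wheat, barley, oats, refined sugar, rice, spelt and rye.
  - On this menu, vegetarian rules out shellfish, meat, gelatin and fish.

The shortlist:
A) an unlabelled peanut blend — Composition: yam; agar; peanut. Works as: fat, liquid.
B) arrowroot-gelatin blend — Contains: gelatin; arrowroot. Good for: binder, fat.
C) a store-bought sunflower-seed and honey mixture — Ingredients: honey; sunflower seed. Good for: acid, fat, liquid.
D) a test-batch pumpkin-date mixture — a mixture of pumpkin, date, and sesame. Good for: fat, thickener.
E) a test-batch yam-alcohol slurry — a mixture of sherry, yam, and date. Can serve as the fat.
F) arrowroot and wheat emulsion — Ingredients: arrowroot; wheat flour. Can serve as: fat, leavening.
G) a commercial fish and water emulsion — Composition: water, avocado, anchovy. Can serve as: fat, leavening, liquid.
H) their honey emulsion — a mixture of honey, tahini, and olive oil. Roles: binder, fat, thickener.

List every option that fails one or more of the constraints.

A: has peanut, so not paleo — no
B: has gelatin, so not vegetarian — no
C: has honey, so not honey-free — reject
D: has sesame, so not sesame-free — no
E: has sherry, so not alcohol-free — no
F: has wheat flour, so not paleo — out
G: has anchovy, so not vegetarian — no
H: has honey, so not honey-free; has tahini, so not sesame-free — no

A, B, C, D, E, F, G, H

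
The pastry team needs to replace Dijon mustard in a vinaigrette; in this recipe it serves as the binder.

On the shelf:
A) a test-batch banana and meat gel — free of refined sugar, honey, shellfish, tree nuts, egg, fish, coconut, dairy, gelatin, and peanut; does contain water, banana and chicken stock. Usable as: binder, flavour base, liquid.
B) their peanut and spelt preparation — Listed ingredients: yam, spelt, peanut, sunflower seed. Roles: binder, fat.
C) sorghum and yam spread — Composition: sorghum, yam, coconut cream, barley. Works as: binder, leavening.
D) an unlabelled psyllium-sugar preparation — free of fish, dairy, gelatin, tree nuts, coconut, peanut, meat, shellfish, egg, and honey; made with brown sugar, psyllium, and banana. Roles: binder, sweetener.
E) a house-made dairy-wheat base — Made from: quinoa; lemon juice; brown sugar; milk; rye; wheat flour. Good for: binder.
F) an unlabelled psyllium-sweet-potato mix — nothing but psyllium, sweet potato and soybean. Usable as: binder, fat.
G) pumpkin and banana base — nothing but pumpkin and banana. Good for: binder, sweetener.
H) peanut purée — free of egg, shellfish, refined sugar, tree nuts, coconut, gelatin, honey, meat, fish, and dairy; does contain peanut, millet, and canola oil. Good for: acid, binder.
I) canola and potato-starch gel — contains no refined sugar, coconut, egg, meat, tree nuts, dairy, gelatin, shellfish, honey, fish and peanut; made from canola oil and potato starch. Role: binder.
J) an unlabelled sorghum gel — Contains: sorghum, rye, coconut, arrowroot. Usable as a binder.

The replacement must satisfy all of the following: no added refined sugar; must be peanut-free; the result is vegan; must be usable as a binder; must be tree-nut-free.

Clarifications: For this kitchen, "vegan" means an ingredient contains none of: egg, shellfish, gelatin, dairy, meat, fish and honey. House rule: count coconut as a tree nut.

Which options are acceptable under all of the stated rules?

F, G, I

A: has chicken stock, so not vegan — no
B: has peanut, so not peanut-free — reject
C: has coconut cream, so not tree-nut-free — no
D: has brown sugar, so not no-added-sugar — reject
E: has milk, so not vegan; has brown sugar, so not no-added-sugar — out
F: only soybean, sweet potato, and psyllium; none excluded — valid
G: only banana and pumpkin; none excluded — valid
H: has peanut, so not peanut-free — no
I: tree-nut-free, vegan — keep
J: has coconut, so not tree-nut-free — out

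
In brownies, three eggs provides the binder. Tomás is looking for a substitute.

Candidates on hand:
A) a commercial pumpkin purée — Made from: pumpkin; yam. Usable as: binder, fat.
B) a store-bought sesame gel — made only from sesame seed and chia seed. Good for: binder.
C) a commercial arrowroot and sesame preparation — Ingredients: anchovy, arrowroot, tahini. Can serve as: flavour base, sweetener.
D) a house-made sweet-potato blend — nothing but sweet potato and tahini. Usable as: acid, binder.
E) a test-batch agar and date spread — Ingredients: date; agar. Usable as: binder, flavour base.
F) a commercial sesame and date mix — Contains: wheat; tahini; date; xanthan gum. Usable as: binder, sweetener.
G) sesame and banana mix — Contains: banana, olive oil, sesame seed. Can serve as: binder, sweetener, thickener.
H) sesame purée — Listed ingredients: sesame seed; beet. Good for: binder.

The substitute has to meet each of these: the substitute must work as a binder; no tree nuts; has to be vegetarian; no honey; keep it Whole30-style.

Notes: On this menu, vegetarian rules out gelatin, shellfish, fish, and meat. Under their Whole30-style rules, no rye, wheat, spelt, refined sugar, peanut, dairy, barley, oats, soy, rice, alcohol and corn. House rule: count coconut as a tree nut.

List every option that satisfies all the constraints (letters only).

A, B, D, E, G, H

A: vegetarian, Whole30-style — valid
B: every rule checks out — OK
C: not usable as a binder; has anchovy, so not vegetarian — reject
D: only tahini and sweet potato; none excluded — OK
E: only date and agar; none excluded — valid
F: has wheat, so not Whole30-style — no
G: works as a binder, tree-nut-free, vegetarian — valid
H: tree-nut-free, no honey — OK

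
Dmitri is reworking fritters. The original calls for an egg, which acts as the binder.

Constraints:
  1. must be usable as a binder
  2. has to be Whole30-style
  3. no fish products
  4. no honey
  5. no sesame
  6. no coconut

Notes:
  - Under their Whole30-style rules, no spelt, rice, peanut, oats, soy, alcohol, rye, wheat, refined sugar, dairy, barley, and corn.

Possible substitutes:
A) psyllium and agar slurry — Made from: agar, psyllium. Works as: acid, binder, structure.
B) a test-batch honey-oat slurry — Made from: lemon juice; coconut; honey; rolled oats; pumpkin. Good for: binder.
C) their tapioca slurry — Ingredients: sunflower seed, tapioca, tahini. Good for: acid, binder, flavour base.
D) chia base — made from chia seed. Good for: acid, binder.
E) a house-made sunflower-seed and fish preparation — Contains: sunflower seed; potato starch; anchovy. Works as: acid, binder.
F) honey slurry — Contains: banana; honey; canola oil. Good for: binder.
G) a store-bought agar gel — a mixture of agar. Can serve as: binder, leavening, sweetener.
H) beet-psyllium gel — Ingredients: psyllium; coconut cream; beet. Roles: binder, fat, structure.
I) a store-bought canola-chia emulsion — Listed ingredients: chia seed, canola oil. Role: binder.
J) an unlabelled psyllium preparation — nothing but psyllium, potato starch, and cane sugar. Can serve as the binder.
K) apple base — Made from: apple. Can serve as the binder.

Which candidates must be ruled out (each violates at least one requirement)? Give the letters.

B, C, E, F, H, J

A: every rule checks out — valid
B: has rolled oats, so not Whole30-style; has honey, so not honey-free (and 1 more) — out
C: has tahini, so not sesame-free — no
D: no coconut, no sesame — keep
E: has anchovy, so not fish-free — out
F: has honey, so not honey-free — reject
G: every rule checks out — OK
H: has coconut cream, so not coconut-free — reject
I: all constraints satisfied — keep
J: has cane sugar, so not Whole30-style — no
K: only apple; none excluded — OK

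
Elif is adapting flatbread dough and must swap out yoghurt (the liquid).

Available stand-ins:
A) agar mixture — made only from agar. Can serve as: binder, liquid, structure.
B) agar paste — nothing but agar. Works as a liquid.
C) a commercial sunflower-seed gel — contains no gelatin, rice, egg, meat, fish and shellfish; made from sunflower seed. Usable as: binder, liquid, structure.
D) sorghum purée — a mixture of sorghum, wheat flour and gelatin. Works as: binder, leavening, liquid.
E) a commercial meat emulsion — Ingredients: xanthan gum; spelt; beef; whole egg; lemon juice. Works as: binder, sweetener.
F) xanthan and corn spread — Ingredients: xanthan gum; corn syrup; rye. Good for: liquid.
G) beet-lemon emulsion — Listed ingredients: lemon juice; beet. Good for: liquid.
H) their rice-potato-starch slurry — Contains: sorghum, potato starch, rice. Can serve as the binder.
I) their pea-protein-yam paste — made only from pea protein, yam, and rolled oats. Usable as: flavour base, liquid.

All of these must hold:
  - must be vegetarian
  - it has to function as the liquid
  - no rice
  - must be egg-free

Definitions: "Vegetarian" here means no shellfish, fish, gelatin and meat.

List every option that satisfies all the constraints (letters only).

A: nothing on the exclusion list — keep
B: only agar; none excluded — valid
C: every rule checks out — OK
D: has gelatin, so not vegetarian — reject
E: not usable as a liquid; has beef, so not vegetarian (and 1 more) — out
F: no rice, vegetarian — OK
G: only lemon juice and beet; none excluded — keep
H: not usable as a liquid; has rice, so not rice-free — out
I: vegetarian, no egg — keep

A, B, C, F, G, I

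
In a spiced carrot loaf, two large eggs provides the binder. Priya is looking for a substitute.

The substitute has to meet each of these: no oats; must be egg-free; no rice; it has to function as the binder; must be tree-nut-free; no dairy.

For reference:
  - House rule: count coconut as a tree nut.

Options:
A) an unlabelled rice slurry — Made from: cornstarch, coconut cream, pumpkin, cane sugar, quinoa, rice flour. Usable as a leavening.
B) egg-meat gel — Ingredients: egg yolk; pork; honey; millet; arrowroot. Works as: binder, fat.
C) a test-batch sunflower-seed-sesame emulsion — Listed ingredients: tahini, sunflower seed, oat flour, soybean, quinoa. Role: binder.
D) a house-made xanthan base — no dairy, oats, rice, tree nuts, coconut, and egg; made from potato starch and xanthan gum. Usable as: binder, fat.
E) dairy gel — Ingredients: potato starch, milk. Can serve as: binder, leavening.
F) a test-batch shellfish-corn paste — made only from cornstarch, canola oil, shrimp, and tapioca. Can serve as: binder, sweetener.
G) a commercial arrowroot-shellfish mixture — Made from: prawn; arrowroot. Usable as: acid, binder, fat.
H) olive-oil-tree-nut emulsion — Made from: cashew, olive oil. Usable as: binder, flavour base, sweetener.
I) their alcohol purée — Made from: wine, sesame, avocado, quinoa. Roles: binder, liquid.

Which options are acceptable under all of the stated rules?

D, F, G, I

A: not usable as a binder; has rice flour, so not rice-free (and 1 more) — out
B: has egg yolk, so not egg-free — out
C: has oat flour, so not oat-free — no
D: every rule checks out — keep
E: has milk, so not dairy-free — no
F: nothing on the exclusion list — keep
G: nothing on the exclusion list — keep
H: has cashew, so not tree-nut-free — reject
I: wine and sesame etc. — none of it excluded — valid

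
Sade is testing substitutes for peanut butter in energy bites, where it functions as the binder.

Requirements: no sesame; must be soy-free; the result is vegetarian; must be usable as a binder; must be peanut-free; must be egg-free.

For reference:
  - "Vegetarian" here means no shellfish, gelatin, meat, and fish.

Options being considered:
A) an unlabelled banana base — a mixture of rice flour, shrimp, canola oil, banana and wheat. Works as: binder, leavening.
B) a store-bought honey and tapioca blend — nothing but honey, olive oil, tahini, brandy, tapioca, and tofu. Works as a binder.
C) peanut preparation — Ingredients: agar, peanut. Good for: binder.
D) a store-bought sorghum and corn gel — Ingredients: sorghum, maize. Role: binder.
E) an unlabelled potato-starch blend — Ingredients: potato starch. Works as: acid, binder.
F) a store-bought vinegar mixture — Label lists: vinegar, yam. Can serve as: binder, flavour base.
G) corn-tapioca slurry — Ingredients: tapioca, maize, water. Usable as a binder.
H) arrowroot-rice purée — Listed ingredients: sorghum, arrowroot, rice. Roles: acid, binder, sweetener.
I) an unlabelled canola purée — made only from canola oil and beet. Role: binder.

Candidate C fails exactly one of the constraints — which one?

usable as a binder: satisfied
vegetarian: satisfied
sesame-free: satisfied
peanut-free: has peanut — fails
egg-free: satisfied
soy-free: satisfied

peanut-free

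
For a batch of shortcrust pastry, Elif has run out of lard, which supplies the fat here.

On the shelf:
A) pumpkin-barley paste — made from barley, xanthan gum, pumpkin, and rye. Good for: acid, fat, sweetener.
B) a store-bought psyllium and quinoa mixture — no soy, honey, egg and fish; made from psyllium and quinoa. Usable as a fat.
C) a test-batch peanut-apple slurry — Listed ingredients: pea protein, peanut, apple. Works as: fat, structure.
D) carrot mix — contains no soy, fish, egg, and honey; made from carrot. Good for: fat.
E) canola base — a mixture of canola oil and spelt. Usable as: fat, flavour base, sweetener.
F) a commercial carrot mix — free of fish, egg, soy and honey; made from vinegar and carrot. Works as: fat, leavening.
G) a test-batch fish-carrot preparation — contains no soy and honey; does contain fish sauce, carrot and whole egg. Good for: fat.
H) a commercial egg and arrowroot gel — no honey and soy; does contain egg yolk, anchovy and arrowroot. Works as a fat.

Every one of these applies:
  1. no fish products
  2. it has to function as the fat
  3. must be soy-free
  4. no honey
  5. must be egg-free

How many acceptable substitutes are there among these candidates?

6

A: no egg, no honey — keep
B: nothing on the exclusion list — keep
C: only peanut, pea protein, and apple; none excluded — OK
D: no fish, no soy — keep
E: only spelt and canola oil; none excluded — valid
F: works as a fat, no honey, no soy — OK
G: has whole egg, so not egg-free; has fish sauce, so not fish-free — no
H: has egg yolk, so not egg-free; has anchovy, so not fish-free — no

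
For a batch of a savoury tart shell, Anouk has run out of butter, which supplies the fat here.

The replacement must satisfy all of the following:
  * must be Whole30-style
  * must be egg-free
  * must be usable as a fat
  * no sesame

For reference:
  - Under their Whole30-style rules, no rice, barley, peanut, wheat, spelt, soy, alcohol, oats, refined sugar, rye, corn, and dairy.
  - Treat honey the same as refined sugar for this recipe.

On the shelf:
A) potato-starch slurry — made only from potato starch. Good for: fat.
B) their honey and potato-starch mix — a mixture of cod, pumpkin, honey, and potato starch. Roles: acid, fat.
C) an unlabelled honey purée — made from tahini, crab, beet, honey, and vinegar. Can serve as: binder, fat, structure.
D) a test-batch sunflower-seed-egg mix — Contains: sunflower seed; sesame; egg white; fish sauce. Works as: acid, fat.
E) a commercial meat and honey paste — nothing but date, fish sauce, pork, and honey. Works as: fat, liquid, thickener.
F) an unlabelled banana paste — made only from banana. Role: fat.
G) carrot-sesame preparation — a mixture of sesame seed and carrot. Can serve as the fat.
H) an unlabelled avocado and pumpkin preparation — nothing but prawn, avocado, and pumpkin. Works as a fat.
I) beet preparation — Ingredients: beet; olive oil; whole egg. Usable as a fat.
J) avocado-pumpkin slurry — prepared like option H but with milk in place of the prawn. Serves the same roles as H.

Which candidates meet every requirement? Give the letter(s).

A, F, H

A: only potato starch; none excluded — OK
B: has honey, so not Whole30-style — reject
C: has honey, so not Whole30-style; has tahini, so not sesame-free — reject
D: has sesame, so not sesame-free; has egg white, so not egg-free — out
E: has honey, so not Whole30-style — out
F: every rule checks out — OK
G: has sesame seed, so not sesame-free — no
H: all constraints satisfied — keep
I: has whole egg, so not egg-free — out
J: has milk, so not Whole30-style — out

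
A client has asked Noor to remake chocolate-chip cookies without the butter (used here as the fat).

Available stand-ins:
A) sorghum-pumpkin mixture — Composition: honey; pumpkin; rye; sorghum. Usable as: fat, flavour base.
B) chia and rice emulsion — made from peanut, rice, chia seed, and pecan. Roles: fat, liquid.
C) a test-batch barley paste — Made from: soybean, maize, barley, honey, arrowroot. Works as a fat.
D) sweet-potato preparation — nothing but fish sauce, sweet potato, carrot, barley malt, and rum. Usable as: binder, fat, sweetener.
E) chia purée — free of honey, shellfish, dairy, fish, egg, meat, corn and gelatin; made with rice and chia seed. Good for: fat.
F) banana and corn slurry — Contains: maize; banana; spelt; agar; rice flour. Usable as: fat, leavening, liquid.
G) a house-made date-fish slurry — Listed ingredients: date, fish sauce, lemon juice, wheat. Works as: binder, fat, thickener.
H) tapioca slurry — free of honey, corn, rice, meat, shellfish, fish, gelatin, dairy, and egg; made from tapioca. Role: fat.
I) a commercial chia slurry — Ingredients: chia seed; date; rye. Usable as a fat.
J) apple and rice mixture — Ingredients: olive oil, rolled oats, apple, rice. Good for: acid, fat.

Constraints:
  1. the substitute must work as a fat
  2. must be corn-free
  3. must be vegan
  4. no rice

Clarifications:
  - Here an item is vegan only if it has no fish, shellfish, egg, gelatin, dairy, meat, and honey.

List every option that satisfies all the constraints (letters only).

A: has honey, so not vegan — no
B: has rice, so not rice-free — reject
C: has honey, so not vegan; has maize, so not corn-free — reject
D: has fish sauce, so not vegan — out
E: has rice, so not rice-free — no
F: has rice flour, so not rice-free; has maize, so not corn-free — no
G: has fish sauce, so not vegan — out
H: no corn, vegan — OK
I: only rye, date and chia seed; none excluded — valid
J: has rice, so not rice-free — out

H, I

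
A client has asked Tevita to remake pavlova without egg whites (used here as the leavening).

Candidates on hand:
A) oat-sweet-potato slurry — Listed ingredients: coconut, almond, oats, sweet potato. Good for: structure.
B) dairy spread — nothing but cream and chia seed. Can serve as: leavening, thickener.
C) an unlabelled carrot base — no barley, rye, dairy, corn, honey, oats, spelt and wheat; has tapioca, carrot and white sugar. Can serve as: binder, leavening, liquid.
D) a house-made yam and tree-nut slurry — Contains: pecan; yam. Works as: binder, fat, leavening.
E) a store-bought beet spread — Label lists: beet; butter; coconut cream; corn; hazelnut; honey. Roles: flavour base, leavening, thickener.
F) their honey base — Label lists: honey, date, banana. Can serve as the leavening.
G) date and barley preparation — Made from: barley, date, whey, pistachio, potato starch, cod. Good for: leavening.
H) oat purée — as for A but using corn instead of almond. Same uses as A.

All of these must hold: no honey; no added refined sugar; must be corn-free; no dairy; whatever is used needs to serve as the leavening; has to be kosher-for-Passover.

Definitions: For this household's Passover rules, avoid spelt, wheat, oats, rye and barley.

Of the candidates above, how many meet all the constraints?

1

A: not usable as a leavening; has oats, so not kosher-for-Passover — reject
B: has cream, so not dairy-free — out
C: has white sugar, so not no-added-sugar — out
D: nothing on the exclusion list — valid
E: has butter, so not dairy-free; has corn, so not corn-free (and 1 more) — no
F: has honey, so not honey-free — no
G: has barley, so not kosher-for-Passover; has whey, so not dairy-free — reject
H: not usable as a leavening; has oats, so not kosher-for-Passover (and 1 more) — no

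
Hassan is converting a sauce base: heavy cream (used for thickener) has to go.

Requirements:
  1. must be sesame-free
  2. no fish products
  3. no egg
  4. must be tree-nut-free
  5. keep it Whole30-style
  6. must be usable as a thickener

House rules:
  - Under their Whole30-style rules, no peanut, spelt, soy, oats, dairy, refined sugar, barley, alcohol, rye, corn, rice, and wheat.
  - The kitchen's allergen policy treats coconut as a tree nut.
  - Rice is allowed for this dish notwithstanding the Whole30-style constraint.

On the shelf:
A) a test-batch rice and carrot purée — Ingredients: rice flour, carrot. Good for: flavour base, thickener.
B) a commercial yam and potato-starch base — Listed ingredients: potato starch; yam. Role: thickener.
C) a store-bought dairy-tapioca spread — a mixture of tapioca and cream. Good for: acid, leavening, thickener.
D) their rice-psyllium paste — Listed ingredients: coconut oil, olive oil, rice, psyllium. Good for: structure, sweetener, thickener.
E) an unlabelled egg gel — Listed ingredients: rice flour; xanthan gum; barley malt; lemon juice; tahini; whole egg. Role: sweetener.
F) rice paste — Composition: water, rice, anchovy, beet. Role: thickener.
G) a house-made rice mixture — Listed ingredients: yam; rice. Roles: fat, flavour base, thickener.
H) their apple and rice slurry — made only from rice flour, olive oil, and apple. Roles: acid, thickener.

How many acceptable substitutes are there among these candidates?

A: rice is permitted under the Whole30-style carve-out; nothing else excluded — OK
B: Whole30-style, tree-nut-free — valid
C: has cream, so not Whole30-style — out
D: has coconut oil, so not tree-nut-free — reject
E: not usable as a thickener; has barley malt, so not Whole30-style (and 2 more) — no
F: has anchovy, so not fish-free — reject
G: rice is permitted under the Whole30-style carve-out; nothing else excluded — keep
H: rice is permitted under the Whole30-style carve-out; nothing else excluded — keep

4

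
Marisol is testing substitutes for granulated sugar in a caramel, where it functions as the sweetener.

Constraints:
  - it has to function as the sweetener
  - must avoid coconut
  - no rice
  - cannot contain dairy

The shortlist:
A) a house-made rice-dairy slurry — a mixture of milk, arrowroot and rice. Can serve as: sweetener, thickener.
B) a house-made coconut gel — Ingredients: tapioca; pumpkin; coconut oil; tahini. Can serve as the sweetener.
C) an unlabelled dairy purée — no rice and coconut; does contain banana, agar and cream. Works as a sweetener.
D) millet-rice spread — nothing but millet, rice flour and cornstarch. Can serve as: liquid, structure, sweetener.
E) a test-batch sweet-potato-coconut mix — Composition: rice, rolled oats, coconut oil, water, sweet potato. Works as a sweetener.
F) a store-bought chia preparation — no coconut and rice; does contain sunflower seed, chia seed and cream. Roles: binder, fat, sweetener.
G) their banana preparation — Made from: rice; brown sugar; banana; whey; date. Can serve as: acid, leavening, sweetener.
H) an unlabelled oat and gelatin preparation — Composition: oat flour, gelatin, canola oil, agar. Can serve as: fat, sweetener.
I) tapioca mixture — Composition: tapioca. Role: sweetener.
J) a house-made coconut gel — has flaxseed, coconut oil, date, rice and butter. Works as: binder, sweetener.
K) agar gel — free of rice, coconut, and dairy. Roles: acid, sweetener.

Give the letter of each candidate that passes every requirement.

A: has rice, so not rice-free; has milk, so not dairy-free — no
B: has coconut oil, so not coconut-free — reject
C: has cream, so not dairy-free — out
D: has rice flour, so not rice-free — no
E: has rice, so not rice-free; has coconut oil, so not coconut-free — out
F: has cream, so not dairy-free — out
G: has rice, so not rice-free; has whey, so not dairy-free — reject
H: no rice, no coconut — OK
I: only tapioca; none excluded — OK
J: has rice, so not rice-free; has coconut oil, so not coconut-free (and 1 more) — reject
K: no dairy, no coconut — keep

H, I, K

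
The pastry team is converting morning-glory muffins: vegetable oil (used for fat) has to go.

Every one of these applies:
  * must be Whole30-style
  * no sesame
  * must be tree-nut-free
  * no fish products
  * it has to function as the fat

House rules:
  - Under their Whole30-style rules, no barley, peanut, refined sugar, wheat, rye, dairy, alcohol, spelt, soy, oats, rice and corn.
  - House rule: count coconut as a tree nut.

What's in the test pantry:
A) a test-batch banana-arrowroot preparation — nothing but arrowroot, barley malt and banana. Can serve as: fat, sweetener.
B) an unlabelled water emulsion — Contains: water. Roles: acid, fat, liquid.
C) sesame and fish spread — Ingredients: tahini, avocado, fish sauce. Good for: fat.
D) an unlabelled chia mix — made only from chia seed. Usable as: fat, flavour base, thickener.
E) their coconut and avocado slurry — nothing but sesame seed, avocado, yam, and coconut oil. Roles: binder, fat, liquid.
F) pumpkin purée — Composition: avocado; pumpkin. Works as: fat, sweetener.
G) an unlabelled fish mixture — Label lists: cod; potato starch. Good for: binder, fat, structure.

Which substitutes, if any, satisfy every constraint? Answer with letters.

B, D, F

A: has barley malt, so not Whole30-style — reject
B: all constraints satisfied — keep
C: has tahini, so not sesame-free; has fish sauce, so not fish-free — reject
D: every rule checks out — OK
E: has sesame seed, so not sesame-free; has coconut oil, so not tree-nut-free — no
F: only avocado and pumpkin; none excluded — OK
G: has cod, so not fish-free — reject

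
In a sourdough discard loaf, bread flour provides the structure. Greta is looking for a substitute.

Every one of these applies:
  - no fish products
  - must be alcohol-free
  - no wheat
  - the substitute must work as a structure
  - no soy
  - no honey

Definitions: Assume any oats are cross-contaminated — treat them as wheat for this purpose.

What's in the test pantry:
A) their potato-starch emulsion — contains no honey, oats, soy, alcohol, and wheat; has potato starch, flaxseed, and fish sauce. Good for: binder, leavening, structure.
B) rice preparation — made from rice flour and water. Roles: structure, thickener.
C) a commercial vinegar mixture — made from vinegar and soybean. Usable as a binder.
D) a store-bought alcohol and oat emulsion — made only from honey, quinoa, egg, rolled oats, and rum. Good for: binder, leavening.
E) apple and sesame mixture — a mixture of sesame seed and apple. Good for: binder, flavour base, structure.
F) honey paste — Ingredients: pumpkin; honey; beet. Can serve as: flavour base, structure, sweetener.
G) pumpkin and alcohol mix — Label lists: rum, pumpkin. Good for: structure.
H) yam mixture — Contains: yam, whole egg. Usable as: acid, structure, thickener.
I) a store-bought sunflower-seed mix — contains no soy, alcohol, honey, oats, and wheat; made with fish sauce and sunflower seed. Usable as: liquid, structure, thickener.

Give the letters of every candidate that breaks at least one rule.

A, C, D, F, G, I

A: has fish sauce, so not fish-free — no
B: only rice flour and water; none excluded — valid
C: not usable as a structure; has soybean, so not soy-free — reject
D: not usable as a structure; has rolled oats, so not wheat-free (and 2 more) — out
E: no soy, wheat-free — OK
F: has honey, so not honey-free — out
G: has rum, so not alcohol-free — reject
H: no soy, no alcohol — valid
I: has fish sauce, so not fish-free — reject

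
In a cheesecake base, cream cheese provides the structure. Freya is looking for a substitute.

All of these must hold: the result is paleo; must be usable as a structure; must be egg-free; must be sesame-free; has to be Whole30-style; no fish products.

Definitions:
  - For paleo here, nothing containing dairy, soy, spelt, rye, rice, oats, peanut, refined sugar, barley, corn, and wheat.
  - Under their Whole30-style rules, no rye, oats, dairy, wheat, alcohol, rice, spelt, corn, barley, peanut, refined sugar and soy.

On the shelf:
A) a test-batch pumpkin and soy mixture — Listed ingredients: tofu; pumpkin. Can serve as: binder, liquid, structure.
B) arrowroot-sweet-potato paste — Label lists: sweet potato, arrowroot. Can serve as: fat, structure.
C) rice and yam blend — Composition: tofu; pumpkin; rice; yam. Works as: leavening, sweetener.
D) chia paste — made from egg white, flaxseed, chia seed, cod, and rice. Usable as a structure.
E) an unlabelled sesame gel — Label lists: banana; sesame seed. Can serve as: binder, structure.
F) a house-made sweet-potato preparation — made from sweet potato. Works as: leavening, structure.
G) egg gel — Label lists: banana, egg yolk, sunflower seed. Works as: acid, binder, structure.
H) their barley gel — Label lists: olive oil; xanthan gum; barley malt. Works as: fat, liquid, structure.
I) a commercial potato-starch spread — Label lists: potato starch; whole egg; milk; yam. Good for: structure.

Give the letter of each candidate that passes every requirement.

B, F

A: has tofu, so not paleo; has tofu, so not Whole30-style — reject
B: only sweet potato and arrowroot; none excluded — keep
C: not usable as a structure; has rice, so not paleo (and 1 more) — no
D: has rice, so not paleo; has rice, so not Whole30-style (and 2 more) — no
E: has sesame seed, so not sesame-free — no
F: only sweet potato; none excluded — keep
G: has egg yolk, so not egg-free — reject
H: has barley malt, so not paleo; has barley malt, so not Whole30-style — reject
I: has milk, so not paleo; has milk, so not Whole30-style (and 1 more) — reject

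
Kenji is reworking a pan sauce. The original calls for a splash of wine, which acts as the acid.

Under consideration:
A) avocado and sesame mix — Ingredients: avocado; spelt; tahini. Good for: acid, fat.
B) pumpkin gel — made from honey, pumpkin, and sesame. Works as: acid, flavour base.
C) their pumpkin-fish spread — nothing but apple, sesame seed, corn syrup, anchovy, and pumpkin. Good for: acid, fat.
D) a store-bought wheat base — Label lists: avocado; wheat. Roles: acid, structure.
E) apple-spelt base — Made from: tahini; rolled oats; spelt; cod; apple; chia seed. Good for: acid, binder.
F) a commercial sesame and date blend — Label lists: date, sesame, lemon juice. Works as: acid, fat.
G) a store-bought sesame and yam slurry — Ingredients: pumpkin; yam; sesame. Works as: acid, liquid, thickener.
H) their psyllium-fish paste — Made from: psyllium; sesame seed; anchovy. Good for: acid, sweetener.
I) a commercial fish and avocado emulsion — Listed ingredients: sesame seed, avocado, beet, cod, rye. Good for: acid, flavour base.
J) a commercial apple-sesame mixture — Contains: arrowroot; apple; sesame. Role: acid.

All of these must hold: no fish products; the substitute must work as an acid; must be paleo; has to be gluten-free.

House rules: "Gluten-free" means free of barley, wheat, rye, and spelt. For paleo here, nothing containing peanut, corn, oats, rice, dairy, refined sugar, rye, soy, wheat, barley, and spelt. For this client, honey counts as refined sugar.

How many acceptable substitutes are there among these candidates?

A: has spelt, so not gluten-free; has spelt, so not paleo — reject
B: has honey, so not paleo — reject
C: has corn syrup, so not paleo; has anchovy, so not fish-free — no
D: has wheat, so not gluten-free; has wheat, so not paleo — no
E: has spelt, so not gluten-free; has rolled oats, so not paleo (and 1 more) — out
F: only sesame, lemon juice and date; none excluded — valid
G: no fish, paleo — valid
H: has anchovy, so not fish-free — reject
I: has rye, so not gluten-free; has rye, so not paleo (and 1 more) — no
J: works as an acid, gluten-free, paleo — valid

3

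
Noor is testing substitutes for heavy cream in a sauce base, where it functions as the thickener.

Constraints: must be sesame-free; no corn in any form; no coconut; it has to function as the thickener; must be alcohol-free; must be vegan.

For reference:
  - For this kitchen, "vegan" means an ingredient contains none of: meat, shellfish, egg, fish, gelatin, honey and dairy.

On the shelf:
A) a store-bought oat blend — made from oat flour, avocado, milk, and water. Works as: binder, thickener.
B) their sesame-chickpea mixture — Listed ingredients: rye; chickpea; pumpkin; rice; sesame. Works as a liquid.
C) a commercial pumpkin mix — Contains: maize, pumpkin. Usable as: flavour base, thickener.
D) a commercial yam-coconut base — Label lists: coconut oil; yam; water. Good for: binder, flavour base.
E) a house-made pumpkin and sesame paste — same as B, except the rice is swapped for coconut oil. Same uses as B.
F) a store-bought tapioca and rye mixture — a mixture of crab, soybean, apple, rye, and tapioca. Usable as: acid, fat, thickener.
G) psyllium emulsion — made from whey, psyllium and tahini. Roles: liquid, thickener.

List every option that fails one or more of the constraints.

A: has milk, so not vegan — out
B: not usable as a thickener; has sesame, so not sesame-free — reject
C: has maize, so not corn-free — out
D: not usable as a thickener; has coconut oil, so not coconut-free — no
E: not usable as a thickener; has sesame, so not sesame-free (and 1 more) — no
F: has crab, so not vegan — out
G: has whey, so not vegan; has tahini, so not sesame-free — reject

A, B, C, D, E, F, G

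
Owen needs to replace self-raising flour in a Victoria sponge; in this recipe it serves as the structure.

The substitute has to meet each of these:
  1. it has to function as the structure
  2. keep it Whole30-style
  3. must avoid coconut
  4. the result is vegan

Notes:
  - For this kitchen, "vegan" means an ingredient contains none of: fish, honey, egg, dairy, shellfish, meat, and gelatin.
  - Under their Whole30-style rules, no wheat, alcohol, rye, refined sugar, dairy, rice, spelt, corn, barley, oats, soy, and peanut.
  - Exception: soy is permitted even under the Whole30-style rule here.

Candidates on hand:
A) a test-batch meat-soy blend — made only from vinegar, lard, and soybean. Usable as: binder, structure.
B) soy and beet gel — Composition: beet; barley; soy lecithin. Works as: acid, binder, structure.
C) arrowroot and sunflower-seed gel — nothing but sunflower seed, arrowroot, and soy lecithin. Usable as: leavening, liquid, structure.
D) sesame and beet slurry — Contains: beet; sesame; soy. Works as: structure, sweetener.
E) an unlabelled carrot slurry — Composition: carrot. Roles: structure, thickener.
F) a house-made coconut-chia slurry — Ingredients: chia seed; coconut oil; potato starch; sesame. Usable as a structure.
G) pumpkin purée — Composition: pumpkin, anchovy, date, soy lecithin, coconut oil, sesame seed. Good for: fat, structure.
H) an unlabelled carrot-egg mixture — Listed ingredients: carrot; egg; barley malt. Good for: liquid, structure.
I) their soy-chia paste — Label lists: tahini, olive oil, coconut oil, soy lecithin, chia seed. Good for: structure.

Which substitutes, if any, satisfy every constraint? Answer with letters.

C, D, E

A: has lard, so not vegan — no
B: has barley, so not Whole30-style — reject
C: soy is permitted under the Whole30-style carve-out; nothing else excluded — OK
D: soy is permitted under the Whole30-style carve-out; nothing else excluded — OK
E: nothing on the exclusion list — keep
F: has coconut oil, so not coconut-free — out
G: has anchovy, so not vegan; has coconut oil, so not coconut-free — reject
H: has egg, so not vegan; has barley malt, so not Whole30-style — out
I: has coconut oil, so not coconut-free — no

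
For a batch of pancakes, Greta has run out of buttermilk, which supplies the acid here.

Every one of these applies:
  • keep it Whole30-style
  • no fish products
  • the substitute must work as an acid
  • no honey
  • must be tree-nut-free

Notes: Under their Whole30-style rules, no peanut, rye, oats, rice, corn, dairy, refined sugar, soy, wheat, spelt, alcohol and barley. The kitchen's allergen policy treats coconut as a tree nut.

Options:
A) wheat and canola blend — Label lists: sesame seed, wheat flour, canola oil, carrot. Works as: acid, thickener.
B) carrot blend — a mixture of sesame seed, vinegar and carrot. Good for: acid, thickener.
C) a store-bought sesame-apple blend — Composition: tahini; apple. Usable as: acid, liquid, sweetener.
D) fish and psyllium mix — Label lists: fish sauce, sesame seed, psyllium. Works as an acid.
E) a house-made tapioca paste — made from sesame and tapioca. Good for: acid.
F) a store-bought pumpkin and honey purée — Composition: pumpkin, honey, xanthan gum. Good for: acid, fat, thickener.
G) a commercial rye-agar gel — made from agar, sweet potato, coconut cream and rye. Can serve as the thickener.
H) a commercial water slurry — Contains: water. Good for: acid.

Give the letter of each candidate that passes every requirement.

B, C, E, H

A: has wheat flour, so not Whole30-style — no
B: only sesame seed, carrot and vinegar; none excluded — OK
C: all constraints satisfied — OK
D: has fish sauce, so not fish-free — no
E: nothing on the exclusion list — keep
F: has honey, so not honey-free — no
G: not usable as an acid; has rye, so not Whole30-style (and 1 more) — out
H: works as an acid, Whole30-style, tree-nut-free — keep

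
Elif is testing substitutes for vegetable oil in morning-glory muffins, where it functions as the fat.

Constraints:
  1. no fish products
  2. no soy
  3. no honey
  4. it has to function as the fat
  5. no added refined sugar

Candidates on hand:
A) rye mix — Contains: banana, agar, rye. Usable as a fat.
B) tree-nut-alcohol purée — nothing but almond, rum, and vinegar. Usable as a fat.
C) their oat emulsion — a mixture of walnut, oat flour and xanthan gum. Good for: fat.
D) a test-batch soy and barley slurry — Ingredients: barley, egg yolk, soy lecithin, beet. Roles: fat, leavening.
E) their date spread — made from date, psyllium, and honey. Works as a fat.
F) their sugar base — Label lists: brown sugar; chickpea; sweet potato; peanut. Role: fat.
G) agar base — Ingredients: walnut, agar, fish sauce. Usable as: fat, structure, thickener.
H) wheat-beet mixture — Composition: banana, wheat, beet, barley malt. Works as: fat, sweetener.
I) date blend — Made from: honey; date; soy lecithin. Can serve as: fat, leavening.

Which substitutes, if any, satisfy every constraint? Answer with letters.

A: no soy, no honey — OK
B: every rule checks out — keep
C: nothing on the exclusion list — valid
D: has soy lecithin, so not soy-free — out
E: has honey, so not honey-free — no
F: has brown sugar, so not no-added-sugar — out
G: has fish sauce, so not fish-free — reject
H: every rule checks out — valid
I: has soy lecithin, so not soy-free; has honey, so not honey-free — reject

A, B, C, H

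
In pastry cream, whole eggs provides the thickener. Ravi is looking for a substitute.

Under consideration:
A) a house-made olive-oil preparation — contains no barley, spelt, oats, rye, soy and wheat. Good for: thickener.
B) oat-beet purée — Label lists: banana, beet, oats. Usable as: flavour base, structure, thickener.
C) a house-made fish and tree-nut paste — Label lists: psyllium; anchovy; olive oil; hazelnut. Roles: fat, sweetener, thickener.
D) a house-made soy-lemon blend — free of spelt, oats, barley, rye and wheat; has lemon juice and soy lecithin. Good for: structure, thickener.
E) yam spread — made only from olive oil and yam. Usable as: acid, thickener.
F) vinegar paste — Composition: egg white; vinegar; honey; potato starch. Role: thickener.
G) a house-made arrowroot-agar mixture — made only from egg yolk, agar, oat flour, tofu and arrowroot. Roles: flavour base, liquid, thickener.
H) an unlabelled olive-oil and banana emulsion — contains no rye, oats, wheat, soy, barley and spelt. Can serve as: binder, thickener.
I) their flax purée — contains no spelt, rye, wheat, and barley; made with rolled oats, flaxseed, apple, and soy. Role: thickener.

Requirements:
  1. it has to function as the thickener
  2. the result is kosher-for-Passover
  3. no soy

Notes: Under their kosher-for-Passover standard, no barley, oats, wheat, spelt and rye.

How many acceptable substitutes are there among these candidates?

5

A: no soy, kosher-for-Passover — OK
B: has oats, so not kosher-for-Passover — no
C: anchovy and hazelnut etc. — none of it excluded — OK
D: has soy lecithin, so not soy-free — no
E: kosher-for-Passover, no soy — keep
F: nothing on the exclusion list — OK
G: has oat flour, so not kosher-for-Passover; has tofu, so not soy-free — no
H: nothing on the exclusion list — OK
I: has rolled oats, so not kosher-for-Passover; has soy, so not soy-free — reject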